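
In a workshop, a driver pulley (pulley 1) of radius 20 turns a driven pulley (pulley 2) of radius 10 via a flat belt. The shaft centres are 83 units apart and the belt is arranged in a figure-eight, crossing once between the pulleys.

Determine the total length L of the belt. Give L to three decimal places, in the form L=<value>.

crossed belt: β = asin((r1+r2)/C) = asin(30/83) = 21.1890°
wrap1 = wrap2 = π + 2β = 222.3780°
tangent length = C·cosβ = 77.3886
L = (r1+r2)·wrap + 2·C·cosβ = 30·3.8812 + 2·77.3886 = 271.2141

L=271.214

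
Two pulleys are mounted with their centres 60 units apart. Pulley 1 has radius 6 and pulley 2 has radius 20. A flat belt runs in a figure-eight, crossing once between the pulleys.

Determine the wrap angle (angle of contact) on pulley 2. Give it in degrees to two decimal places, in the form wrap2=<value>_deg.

wrap2=231.36_deg

crossed belt: β = asin((r1+r2)/C) = asin(26/60) = 25.6793°
wrap1 = wrap2 = π + 2β = 231.3586°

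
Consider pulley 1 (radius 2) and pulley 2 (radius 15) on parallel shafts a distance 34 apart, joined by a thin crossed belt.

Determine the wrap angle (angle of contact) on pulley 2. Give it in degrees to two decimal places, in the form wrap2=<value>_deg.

crossed belt: β = asin((r1+r2)/C) = asin(17/34) = 30.0000°
wrap1 = wrap2 = π + 2β = 240.0000°

wrap2=240.00_deg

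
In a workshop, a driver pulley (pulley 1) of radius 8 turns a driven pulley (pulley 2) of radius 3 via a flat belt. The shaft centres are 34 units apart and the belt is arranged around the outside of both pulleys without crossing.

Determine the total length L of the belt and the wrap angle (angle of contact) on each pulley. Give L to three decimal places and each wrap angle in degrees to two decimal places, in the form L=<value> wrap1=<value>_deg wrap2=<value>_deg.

L=103.294 wrap1=196.91_deg wrap2=163.09_deg

open belt: β = asin((r2−r1)/C) = asin(-5/34) = -8.4565°
wrap1 = π − 2β = 196.9130°
wrap2 = π + 2β = 163.0870°
tangent length = C·cosβ = 33.6303
L = r1·wrap1 + r2·wrap2 + 2·C·cosβ = 8·3.4368 + 3·2.8464 + 2·33.6303 = 103.2941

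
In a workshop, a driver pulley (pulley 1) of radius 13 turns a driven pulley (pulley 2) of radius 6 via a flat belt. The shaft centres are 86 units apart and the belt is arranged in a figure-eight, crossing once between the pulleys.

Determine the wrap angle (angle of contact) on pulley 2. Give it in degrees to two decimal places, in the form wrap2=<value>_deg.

crossed belt: β = asin((r1+r2)/C) = asin(19/86) = 12.7637°
wrap1 = wrap2 = π + 2β = 205.5274°

wrap2=205.53_deg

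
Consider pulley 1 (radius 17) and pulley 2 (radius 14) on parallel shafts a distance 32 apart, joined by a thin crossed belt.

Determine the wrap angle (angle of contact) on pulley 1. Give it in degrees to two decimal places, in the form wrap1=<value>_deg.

crossed belt: β = asin((r1+r2)/C) = asin(31/32) = 75.6385°
wrap1 = wrap2 = π + 2β = 331.2770°

wrap1=331.28_deg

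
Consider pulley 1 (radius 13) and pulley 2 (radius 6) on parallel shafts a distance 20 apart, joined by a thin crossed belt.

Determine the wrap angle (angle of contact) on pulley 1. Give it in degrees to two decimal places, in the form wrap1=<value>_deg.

wrap1=323.61_deg

crossed belt: β = asin((r1+r2)/C) = asin(19/20) = 71.8051°
wrap1 = wrap2 = π + 2β = 323.6103°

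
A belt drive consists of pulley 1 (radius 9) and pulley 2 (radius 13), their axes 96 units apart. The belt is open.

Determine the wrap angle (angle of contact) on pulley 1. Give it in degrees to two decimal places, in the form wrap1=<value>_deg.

wrap1=175.22_deg

open belt: β = asin((r2−r1)/C) = asin(4/96) = 2.3880°
wrap1 = π − 2β = 175.2240°
wrap2 = π + 2β = 184.7760°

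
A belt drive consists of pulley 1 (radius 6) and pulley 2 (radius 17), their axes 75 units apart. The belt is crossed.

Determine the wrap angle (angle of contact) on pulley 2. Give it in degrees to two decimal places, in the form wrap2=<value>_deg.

wrap2=215.72_deg

crossed belt: β = asin((r1+r2)/C) = asin(23/75) = 17.8585°
wrap1 = wrap2 = π + 2β = 215.7169°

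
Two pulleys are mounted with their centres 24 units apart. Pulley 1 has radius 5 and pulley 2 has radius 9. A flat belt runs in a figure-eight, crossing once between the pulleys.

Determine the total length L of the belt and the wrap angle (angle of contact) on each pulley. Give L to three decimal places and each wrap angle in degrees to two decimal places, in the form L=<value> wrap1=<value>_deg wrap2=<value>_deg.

L=100.409 wrap1=251.37_deg wrap2=251.37_deg

crossed belt: β = asin((r1+r2)/C) = asin(14/24) = 35.6853°
wrap1 = wrap2 = π + 2β = 251.3707°
tangent length = C·cosβ = 19.4936
L = (r1+r2)·wrap + 2·C·cosβ = 14·4.3872 + 2·19.4936 = 100.4086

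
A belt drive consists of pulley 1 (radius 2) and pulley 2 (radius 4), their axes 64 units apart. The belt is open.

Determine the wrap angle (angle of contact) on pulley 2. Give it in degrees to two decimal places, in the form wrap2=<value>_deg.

wrap2=183.58_deg

open belt: β = asin((r2−r1)/C) = asin(2/64) = 1.7908°
wrap1 = π − 2β = 176.4184°
wrap2 = π + 2β = 183.5816°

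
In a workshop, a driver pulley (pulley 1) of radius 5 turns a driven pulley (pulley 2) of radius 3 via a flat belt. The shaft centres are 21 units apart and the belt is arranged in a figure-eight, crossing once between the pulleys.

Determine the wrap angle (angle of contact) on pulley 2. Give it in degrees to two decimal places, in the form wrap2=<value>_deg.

crossed belt: β = asin((r1+r2)/C) = asin(8/21) = 22.3927°
wrap1 = wrap2 = π + 2β = 224.7854°

wrap2=224.79_deg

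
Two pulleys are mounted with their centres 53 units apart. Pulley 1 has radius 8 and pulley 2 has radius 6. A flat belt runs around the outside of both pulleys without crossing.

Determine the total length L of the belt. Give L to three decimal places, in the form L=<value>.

open belt: β = asin((r2−r1)/C) = asin(-2/53) = -2.1626°
wrap1 = π − 2β = 184.3252°
wrap2 = π + 2β = 175.6748°
tangent length = C·cosβ = 52.9623
L = r1·wrap1 + r2·wrap2 + 2·C·cosβ = 8·3.2171 + 6·3.0661 + 2·52.9623 = 150.0578

L=150.058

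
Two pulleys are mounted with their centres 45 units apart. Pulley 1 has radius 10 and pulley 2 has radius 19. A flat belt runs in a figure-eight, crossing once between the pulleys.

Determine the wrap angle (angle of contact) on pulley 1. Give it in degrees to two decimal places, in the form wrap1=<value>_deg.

wrap1=260.25_deg

crossed belt: β = asin((r1+r2)/C) = asin(29/45) = 40.1240°
wrap1 = wrap2 = π + 2β = 260.2481°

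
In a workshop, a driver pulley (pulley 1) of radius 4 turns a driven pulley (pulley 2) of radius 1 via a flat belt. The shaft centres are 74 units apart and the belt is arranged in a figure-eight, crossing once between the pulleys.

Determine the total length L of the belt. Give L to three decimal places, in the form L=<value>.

L=164.046

crossed belt: β = asin((r1+r2)/C) = asin(5/74) = 3.8743°
wrap1 = wrap2 = π + 2β = 187.7486°
tangent length = C·cosβ = 73.8309
L = (r1+r2)·wrap + 2·C·cosβ = 5·3.2768 + 2·73.8309 = 164.0459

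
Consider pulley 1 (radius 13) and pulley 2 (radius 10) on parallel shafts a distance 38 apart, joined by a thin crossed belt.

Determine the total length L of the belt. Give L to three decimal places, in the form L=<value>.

crossed belt: β = asin((r1+r2)/C) = asin(23/38) = 37.2478°
wrap1 = wrap2 = π + 2β = 254.4956°
tangent length = C·cosβ = 30.2490
L = (r1+r2)·wrap + 2·C·cosβ = 23·4.4418 + 2·30.2490 = 162.6590

L=162.659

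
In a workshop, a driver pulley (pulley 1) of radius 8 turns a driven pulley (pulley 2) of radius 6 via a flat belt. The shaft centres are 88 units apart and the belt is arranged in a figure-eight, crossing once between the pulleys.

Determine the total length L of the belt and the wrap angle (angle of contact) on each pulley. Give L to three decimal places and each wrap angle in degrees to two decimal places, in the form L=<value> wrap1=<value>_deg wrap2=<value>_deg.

crossed belt: β = asin((r1+r2)/C) = asin(14/88) = 9.1541°
wrap1 = wrap2 = π + 2β = 198.3083°
tangent length = C·cosβ = 86.8792
L = (r1+r2)·wrap + 2·C·cosβ = 14·3.4611 + 2·86.8792 = 222.2143

L=222.214 wrap1=198.31_deg wrap2=198.31_deg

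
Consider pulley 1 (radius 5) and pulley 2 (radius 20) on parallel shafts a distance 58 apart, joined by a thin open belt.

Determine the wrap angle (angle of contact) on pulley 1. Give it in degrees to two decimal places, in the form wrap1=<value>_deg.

open belt: β = asin((r2−r1)/C) = asin(15/58) = 14.9882°
wrap1 = π − 2β = 150.0235°
wrap2 = π + 2β = 209.9765°

wrap1=150.02_deg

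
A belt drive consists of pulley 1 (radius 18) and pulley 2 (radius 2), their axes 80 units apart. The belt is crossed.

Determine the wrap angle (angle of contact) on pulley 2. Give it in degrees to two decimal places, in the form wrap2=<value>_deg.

wrap2=208.96_deg

crossed belt: β = asin((r1+r2)/C) = asin(20/80) = 14.4775°
wrap1 = wrap2 = π + 2β = 208.9550°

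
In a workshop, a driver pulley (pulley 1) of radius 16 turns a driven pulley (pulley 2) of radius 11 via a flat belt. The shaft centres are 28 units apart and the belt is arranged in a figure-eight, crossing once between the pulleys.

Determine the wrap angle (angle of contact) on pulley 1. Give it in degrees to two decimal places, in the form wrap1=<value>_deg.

crossed belt: β = asin((r1+r2)/C) = asin(27/28) = 74.6411°
wrap1 = wrap2 = π + 2β = 329.2822°

wrap1=329.28_deg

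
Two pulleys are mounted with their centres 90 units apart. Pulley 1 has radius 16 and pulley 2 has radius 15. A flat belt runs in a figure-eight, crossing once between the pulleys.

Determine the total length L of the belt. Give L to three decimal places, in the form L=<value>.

L=288.177

crossed belt: β = asin((r1+r2)/C) = asin(31/90) = 20.1479°
wrap1 = wrap2 = π + 2β = 220.2958°
tangent length = C·cosβ = 84.4926
L = (r1+r2)·wrap + 2·C·cosβ = 31·3.8449 + 2·84.4926 = 288.1767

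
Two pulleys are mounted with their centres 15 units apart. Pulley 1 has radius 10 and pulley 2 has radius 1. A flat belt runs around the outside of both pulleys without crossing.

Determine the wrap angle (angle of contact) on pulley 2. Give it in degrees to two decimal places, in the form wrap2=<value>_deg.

open belt: β = asin((r2−r1)/C) = asin(-9/15) = -36.8699°
wrap1 = π − 2β = 253.7398°
wrap2 = π + 2β = 106.2602°

wrap2=106.26_deg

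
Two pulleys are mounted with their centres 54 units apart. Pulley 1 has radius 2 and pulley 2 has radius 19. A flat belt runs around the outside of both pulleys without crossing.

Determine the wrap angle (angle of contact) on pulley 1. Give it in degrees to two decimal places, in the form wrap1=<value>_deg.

wrap1=143.30_deg

open belt: β = asin((r2−r1)/C) = asin(17/54) = 18.3496°
wrap1 = π − 2β = 143.3007°
wrap2 = π + 2β = 216.6993°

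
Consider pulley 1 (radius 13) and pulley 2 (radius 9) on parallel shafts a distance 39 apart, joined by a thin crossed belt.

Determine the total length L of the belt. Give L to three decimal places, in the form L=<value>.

crossed belt: β = asin((r1+r2)/C) = asin(22/39) = 34.3400°
wrap1 = wrap2 = π + 2β = 248.6800°
tangent length = C·cosβ = 32.2025
L = (r1+r2)·wrap + 2·C·cosβ = 22·4.3403 + 2·32.2025 = 159.8912

L=159.891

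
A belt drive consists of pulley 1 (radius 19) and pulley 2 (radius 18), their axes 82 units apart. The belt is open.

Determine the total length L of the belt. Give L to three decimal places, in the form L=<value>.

L=280.251

open belt: β = asin((r2−r1)/C) = asin(-1/82) = -0.6987°
wrap1 = π − 2β = 181.3975°
wrap2 = π + 2β = 178.6025°
tangent length = C·cosβ = 81.9939
L = r1·wrap1 + r2·wrap2 + 2·C·cosβ = 19·3.1660 + 18·3.1172 + 2·81.9939 = 280.2511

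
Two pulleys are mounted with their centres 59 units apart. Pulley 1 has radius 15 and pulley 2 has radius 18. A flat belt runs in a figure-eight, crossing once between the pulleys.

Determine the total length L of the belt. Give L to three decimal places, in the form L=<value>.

crossed belt: β = asin((r1+r2)/C) = asin(33/59) = 34.0089°
wrap1 = wrap2 = π + 2β = 248.0178°
tangent length = C·cosβ = 48.9081
L = (r1+r2)·wrap + 2·C·cosβ = 33·4.3287 + 2·48.9081 = 240.6642

L=240.664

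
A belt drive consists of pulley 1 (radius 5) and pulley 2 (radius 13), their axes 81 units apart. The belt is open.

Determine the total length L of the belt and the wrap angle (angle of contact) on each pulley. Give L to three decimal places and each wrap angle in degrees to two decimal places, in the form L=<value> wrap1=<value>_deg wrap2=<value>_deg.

L=219.339 wrap1=168.66_deg wrap2=191.34_deg

open belt: β = asin((r2−r1)/C) = asin(8/81) = 5.6681°
wrap1 = π − 2β = 168.6638°
wrap2 = π + 2β = 191.3362°
tangent length = C·cosβ = 80.6040
L = r1·wrap1 + r2·wrap2 + 2·C·cosβ = 5·2.9437 + 13·3.3394 + 2·80.6040 = 219.3394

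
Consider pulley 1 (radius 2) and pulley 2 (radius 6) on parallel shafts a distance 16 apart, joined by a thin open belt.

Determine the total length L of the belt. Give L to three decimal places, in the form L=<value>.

open belt: β = asin((r2−r1)/C) = asin(4/16) = 14.4775°
wrap1 = π − 2β = 151.0450°
wrap2 = π + 2β = 208.9550°
tangent length = C·cosβ = 15.4919
L = r1·wrap1 + r2·wrap2 + 2·C·cosβ = 2·2.6362 + 6·3.6470 + 2·15.4919 = 58.1381

L=58.138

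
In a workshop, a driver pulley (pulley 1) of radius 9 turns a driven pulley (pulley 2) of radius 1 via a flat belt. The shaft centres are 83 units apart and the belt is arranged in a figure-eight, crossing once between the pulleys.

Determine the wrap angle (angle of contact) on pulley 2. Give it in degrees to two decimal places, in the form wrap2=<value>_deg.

crossed belt: β = asin((r1+r2)/C) = asin(10/83) = 6.9199°
wrap1 = wrap2 = π + 2β = 193.8398°

wrap2=193.84_deg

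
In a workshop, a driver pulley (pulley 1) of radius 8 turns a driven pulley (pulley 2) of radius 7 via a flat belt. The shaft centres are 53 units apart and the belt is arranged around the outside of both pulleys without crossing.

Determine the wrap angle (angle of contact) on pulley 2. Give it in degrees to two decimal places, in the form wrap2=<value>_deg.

open belt: β = asin((r2−r1)/C) = asin(-1/53) = -1.0811°
wrap1 = π − 2β = 182.1622°
wrap2 = π + 2β = 177.8378°

wrap2=177.84_deg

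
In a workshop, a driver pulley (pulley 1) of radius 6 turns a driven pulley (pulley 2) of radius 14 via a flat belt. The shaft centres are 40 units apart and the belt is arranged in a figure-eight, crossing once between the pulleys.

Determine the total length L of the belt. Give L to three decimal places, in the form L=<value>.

L=153.058

crossed belt: β = asin((r1+r2)/C) = asin(20/40) = 30.0000°
wrap1 = wrap2 = π + 2β = 240.0000°
tangent length = C·cosβ = 34.6410
L = (r1+r2)·wrap + 2·C·cosβ = 20·4.1888 + 2·34.6410 = 153.0578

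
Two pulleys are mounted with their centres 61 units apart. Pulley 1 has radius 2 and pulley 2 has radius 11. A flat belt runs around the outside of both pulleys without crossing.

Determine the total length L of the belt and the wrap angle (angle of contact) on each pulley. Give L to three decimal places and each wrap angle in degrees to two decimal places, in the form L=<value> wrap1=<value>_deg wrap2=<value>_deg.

open belt: β = asin((r2−r1)/C) = asin(9/61) = 8.4844°
wrap1 = π − 2β = 163.0311°
wrap2 = π + 2β = 196.9689°
tangent length = C·cosβ = 60.3324
L = r1·wrap1 + r2·wrap2 + 2·C·cosβ = 2·2.8454 + 11·3.4378 + 2·60.3324 = 164.1710

L=164.171 wrap1=163.03_deg wrap2=196.97_deg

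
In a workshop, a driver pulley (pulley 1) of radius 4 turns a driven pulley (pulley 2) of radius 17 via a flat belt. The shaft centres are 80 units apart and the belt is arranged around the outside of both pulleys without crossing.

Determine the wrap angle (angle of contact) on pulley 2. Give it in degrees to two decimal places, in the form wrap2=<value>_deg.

open belt: β = asin((r2−r1)/C) = asin(13/80) = 9.3520°
wrap1 = π − 2β = 161.2959°
wrap2 = π + 2β = 198.7041°

wrap2=198.70_deg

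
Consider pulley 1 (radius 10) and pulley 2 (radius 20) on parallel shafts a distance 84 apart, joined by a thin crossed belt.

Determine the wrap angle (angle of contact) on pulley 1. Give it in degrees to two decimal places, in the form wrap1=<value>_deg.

crossed belt: β = asin((r1+r2)/C) = asin(30/84) = 20.9248°
wrap1 = wrap2 = π + 2β = 221.8497°

wrap1=221.85_deg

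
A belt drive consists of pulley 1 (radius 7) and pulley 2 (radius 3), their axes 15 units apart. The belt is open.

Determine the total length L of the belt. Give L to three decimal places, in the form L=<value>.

open belt: β = asin((r2−r1)/C) = asin(-4/15) = -15.4660°
wrap1 = π − 2β = 210.9320°
wrap2 = π + 2β = 149.0680°
tangent length = C·cosβ = 14.4568
L = r1·wrap1 + r2·wrap2 + 2·C·cosβ = 7·3.6815 + 3·2.6017 + 2·14.4568 = 62.4891

L=62.489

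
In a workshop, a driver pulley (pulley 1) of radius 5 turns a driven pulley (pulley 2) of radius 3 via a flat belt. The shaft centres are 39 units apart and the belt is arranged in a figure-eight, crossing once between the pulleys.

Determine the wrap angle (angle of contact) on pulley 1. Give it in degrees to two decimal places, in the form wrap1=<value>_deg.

wrap1=203.67_deg

crossed belt: β = asin((r1+r2)/C) = asin(8/39) = 11.8370°
wrap1 = wrap2 = π + 2β = 203.6740°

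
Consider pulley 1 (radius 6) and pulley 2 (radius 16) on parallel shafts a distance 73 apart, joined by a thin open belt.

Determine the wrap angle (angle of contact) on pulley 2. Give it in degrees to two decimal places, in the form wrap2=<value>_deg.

wrap2=195.75_deg

open belt: β = asin((r2−r1)/C) = asin(10/73) = 7.8735°
wrap1 = π − 2β = 164.2530°
wrap2 = π + 2β = 195.7470°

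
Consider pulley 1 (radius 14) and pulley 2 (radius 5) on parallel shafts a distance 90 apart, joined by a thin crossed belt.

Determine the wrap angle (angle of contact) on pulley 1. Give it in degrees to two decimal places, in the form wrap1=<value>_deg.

crossed belt: β = asin((r1+r2)/C) = asin(19/90) = 12.1875°
wrap1 = wrap2 = π + 2β = 204.3749°

wrap1=204.37_deg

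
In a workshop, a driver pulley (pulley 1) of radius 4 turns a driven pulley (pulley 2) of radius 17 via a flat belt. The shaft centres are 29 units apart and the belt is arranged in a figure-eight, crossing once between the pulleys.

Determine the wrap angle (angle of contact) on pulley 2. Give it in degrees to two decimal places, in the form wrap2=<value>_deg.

crossed belt: β = asin((r1+r2)/C) = asin(21/29) = 46.3972°
wrap1 = wrap2 = π + 2β = 272.7944°

wrap2=272.79_deg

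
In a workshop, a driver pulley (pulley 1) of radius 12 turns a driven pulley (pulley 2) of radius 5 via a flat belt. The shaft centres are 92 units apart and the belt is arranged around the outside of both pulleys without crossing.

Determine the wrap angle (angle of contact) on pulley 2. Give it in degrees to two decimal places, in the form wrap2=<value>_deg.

wrap2=171.27_deg

open belt: β = asin((r2−r1)/C) = asin(-7/92) = -4.3637°
wrap1 = π − 2β = 188.7274°
wrap2 = π + 2β = 171.2726°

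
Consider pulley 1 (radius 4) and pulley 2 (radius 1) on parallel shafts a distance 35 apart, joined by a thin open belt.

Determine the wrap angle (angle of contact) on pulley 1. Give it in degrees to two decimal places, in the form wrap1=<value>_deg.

open belt: β = asin((r2−r1)/C) = asin(-3/35) = -4.9171°
wrap1 = π − 2β = 189.8342°
wrap2 = π + 2β = 170.1658°

wrap1=189.83_deg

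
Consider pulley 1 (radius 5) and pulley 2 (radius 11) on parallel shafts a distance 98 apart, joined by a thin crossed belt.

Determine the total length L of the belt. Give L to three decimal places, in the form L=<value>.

L=248.884

crossed belt: β = asin((r1+r2)/C) = asin(16/98) = 9.3965°
wrap1 = wrap2 = π + 2β = 198.7930°
tangent length = C·cosβ = 96.6851
L = (r1+r2)·wrap + 2·C·cosβ = 16·3.4696 + 2·96.6851 = 248.8836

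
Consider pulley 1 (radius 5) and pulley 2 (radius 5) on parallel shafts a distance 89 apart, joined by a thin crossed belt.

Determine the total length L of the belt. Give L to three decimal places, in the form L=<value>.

crossed belt: β = asin((r1+r2)/C) = asin(10/89) = 6.4514°
wrap1 = wrap2 = π + 2β = 192.9027°
tangent length = C·cosβ = 88.4364
L = (r1+r2)·wrap + 2·C·cosβ = 10·3.3668 + 2·88.4364 = 210.5407

L=210.541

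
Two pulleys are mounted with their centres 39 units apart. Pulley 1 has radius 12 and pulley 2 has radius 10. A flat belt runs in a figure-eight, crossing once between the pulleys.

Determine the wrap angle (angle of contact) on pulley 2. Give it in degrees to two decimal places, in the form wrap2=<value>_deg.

wrap2=248.68_deg

crossed belt: β = asin((r1+r2)/C) = asin(22/39) = 34.3400°
wrap1 = wrap2 = π + 2β = 248.6800°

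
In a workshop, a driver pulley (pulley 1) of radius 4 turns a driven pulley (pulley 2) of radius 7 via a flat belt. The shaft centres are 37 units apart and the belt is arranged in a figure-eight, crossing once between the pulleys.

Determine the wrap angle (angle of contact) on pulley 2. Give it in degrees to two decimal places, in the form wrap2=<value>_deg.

wrap2=214.59_deg

crossed belt: β = asin((r1+r2)/C) = asin(11/37) = 17.2953°
wrap1 = wrap2 = π + 2β = 214.5907°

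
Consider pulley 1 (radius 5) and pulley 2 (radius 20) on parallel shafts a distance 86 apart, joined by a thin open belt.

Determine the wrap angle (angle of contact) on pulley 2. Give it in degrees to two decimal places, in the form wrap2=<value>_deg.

wrap2=200.09_deg

open belt: β = asin((r2−r1)/C) = asin(15/86) = 10.0448°
wrap1 = π − 2β = 159.9103°
wrap2 = π + 2β = 200.0897°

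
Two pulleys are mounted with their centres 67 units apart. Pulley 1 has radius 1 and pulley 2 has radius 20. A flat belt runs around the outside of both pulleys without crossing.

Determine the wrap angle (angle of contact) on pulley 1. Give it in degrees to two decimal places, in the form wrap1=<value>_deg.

open belt: β = asin((r2−r1)/C) = asin(19/67) = 16.4741°
wrap1 = π − 2β = 147.0518°
wrap2 = π + 2β = 212.9482°

wrap1=147.05_deg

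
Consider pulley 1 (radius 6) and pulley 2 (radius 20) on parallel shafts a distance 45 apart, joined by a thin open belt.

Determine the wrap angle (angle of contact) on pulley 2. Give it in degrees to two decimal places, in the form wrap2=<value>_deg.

wrap2=216.25_deg

open belt: β = asin((r2−r1)/C) = asin(14/45) = 18.1262°
wrap1 = π − 2β = 143.7476°
wrap2 = π + 2β = 216.2524°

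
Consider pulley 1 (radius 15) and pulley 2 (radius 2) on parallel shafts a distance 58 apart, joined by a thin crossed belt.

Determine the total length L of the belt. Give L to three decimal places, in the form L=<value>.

crossed belt: β = asin((r1+r2)/C) = asin(17/58) = 17.0438°
wrap1 = wrap2 = π + 2β = 214.0877°
tangent length = C·cosβ = 55.4527
L = (r1+r2)·wrap + 2·C·cosβ = 17·3.7365 + 2·55.4527 = 174.4265

L=174.426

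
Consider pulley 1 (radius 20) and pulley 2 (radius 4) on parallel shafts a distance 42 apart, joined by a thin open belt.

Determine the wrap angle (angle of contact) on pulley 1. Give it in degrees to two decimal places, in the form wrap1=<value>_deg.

open belt: β = asin((r2−r1)/C) = asin(-16/42) = -22.3927°
wrap1 = π − 2β = 224.7854°
wrap2 = π + 2β = 135.2146°

wrap1=224.79_deg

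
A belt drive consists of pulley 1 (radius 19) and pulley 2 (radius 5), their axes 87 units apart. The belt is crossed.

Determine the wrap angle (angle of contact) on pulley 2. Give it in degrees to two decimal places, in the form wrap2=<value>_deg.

wrap2=212.03_deg

crossed belt: β = asin((r1+r2)/C) = asin(24/87) = 16.0134°
wrap1 = wrap2 = π + 2β = 212.0268°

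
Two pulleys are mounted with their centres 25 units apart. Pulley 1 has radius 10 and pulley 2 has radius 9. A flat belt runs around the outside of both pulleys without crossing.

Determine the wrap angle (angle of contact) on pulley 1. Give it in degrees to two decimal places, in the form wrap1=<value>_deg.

open belt: β = asin((r2−r1)/C) = asin(-1/25) = -2.2924°
wrap1 = π − 2β = 184.5849°
wrap2 = π + 2β = 175.4151°

wrap1=184.58_deg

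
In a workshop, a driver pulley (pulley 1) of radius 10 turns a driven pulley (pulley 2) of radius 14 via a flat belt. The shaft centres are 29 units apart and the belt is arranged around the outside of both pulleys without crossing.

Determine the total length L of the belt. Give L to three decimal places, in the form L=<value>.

L=133.951

open belt: β = asin((r2−r1)/C) = asin(4/29) = 7.9281°
wrap1 = π − 2β = 164.1437°
wrap2 = π + 2β = 195.8563°
tangent length = C·cosβ = 28.7228
L = r1·wrap1 + r2·wrap2 + 2·C·cosβ = 10·2.8648 + 14·3.4183 + 2·28.7228 = 133.9508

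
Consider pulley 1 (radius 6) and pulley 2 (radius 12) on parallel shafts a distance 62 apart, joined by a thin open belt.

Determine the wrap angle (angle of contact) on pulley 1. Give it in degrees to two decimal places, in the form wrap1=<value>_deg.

open belt: β = asin((r2−r1)/C) = asin(6/62) = 5.5534°
wrap1 = π − 2β = 168.8931°
wrap2 = π + 2β = 191.1069°

wrap1=168.89_deg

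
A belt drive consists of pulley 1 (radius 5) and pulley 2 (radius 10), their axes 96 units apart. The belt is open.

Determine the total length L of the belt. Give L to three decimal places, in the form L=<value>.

open belt: β = asin((r2−r1)/C) = asin(5/96) = 2.9855°
wrap1 = π − 2β = 174.0290°
wrap2 = π + 2β = 185.9710°
tangent length = C·cosβ = 95.8697
L = r1·wrap1 + r2·wrap2 + 2·C·cosβ = 5·3.0374 + 10·3.2458 + 2·95.8697 = 239.3844

L=239.384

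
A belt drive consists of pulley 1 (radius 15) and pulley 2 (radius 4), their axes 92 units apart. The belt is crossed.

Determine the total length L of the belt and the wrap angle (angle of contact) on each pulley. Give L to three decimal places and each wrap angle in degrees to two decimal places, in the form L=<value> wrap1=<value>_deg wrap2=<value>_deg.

L=247.628 wrap1=203.84_deg wrap2=203.84_deg

crossed belt: β = asin((r1+r2)/C) = asin(19/92) = 11.9186°
wrap1 = wrap2 = π + 2β = 203.8372°
tangent length = C·cosβ = 90.0167
L = (r1+r2)·wrap + 2·C·cosβ = 19·3.5576 + 2·90.0167 = 247.6283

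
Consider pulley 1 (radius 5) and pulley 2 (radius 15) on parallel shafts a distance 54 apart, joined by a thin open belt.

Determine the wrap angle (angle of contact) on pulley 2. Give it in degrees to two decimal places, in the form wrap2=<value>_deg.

open belt: β = asin((r2−r1)/C) = asin(10/54) = 10.6719°
wrap1 = π − 2β = 158.6561°
wrap2 = π + 2β = 201.3439°

wrap2=201.34_deg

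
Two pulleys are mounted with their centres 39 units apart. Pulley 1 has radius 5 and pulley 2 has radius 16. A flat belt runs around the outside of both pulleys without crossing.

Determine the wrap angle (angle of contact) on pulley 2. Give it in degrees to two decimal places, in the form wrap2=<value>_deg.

wrap2=212.77_deg

open belt: β = asin((r2−r1)/C) = asin(11/39) = 16.3827°
wrap1 = π − 2β = 147.2347°
wrap2 = π + 2β = 212.7653°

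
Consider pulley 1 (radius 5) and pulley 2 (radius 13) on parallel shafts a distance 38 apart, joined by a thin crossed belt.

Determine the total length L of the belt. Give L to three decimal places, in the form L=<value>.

L=141.246

crossed belt: β = asin((r1+r2)/C) = asin(18/38) = 28.2737°
wrap1 = wrap2 = π + 2β = 236.5474°
tangent length = C·cosβ = 33.4664
L = (r1+r2)·wrap + 2·C·cosβ = 18·4.1285 + 2·33.4664 = 141.2464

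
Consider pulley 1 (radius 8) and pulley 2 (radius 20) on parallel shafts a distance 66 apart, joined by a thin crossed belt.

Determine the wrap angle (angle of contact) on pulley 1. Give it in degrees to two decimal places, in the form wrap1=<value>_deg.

wrap1=230.21_deg

crossed belt: β = asin((r1+r2)/C) = asin(28/66) = 25.1027°
wrap1 = wrap2 = π + 2β = 230.2054°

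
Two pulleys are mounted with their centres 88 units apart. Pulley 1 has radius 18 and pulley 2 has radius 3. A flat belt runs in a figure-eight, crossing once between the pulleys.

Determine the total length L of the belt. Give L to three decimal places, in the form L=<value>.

crossed belt: β = asin((r1+r2)/C) = asin(21/88) = 13.8061°
wrap1 = wrap2 = π + 2β = 207.6121°
tangent length = C·cosβ = 85.4576
L = (r1+r2)·wrap + 2·C·cosβ = 21·3.6235 + 2·85.4576 = 247.0090

L=247.009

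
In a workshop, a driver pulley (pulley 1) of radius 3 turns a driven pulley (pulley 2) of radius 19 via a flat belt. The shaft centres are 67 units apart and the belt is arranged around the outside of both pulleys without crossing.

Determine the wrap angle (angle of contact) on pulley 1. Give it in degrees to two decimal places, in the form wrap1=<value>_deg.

open belt: β = asin((r2−r1)/C) = asin(16/67) = 13.8161°
wrap1 = π − 2β = 152.3678°
wrap2 = π + 2β = 207.6322°

wrap1=152.37_deg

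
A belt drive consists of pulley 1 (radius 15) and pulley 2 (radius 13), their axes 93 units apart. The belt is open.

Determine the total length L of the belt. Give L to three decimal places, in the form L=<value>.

L=274.008

open belt: β = asin((r2−r1)/C) = asin(-2/93) = -1.2323°
wrap1 = π − 2β = 182.4645°
wrap2 = π + 2β = 177.5355°
tangent length = C·cosβ = 92.9785
L = r1·wrap1 + r2·wrap2 + 2·C·cosβ = 15·3.1846 + 13·3.0986 + 2·92.9785 = 274.0076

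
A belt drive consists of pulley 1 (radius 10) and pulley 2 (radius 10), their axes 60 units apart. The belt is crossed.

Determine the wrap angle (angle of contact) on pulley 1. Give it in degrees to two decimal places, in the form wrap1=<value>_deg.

crossed belt: β = asin((r1+r2)/C) = asin(20/60) = 19.4712°
wrap1 = wrap2 = π + 2β = 218.9424°

wrap1=218.94_deg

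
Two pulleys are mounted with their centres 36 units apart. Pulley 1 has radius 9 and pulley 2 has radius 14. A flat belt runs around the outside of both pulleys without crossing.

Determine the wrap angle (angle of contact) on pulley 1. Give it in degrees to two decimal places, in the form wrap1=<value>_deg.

wrap1=164.03_deg

open belt: β = asin((r2−r1)/C) = asin(5/36) = 7.9836°
wrap1 = π − 2β = 164.0329°
wrap2 = π + 2β = 195.9671°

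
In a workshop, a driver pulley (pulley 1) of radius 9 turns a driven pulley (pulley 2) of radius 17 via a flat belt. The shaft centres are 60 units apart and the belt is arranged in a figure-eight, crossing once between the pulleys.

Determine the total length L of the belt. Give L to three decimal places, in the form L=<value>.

crossed belt: β = asin((r1+r2)/C) = asin(26/60) = 25.6793°
wrap1 = wrap2 = π + 2β = 231.3586°
tangent length = C·cosβ = 54.0740
L = (r1+r2)·wrap + 2·C·cosβ = 26·4.0380 + 2·54.0740 = 213.1352

L=213.135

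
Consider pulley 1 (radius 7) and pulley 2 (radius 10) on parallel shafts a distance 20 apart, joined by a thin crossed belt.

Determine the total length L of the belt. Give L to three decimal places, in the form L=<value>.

crossed belt: β = asin((r1+r2)/C) = asin(17/20) = 58.2117°
wrap1 = wrap2 = π + 2β = 296.4233°
tangent length = C·cosβ = 10.5357
L = (r1+r2)·wrap + 2·C·cosβ = 17·5.1736 + 2·10.5357 = 109.0219

L=109.022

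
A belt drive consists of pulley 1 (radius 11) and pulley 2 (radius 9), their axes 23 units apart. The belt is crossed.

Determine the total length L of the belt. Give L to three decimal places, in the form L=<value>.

L=127.720

crossed belt: β = asin((r1+r2)/C) = asin(20/23) = 60.4082°
wrap1 = wrap2 = π + 2β = 300.8163°
tangent length = C·cosβ = 11.3578
L = (r1+r2)·wrap + 2·C·cosβ = 20·5.2502 + 2·11.3578 = 127.7203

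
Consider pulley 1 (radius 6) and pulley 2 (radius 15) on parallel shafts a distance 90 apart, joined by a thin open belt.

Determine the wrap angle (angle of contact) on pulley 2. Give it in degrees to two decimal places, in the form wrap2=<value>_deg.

open belt: β = asin((r2−r1)/C) = asin(9/90) = 5.7392°
wrap1 = π − 2β = 168.5217°
wrap2 = π + 2β = 191.4783°

wrap2=191.48_deg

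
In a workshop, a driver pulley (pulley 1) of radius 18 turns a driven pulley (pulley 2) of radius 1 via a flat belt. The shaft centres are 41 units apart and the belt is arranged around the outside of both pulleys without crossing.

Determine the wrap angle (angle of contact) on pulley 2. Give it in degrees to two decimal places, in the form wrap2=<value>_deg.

wrap2=131.01_deg

open belt: β = asin((r2−r1)/C) = asin(-17/41) = -24.4963°
wrap1 = π − 2β = 228.9926°
wrap2 = π + 2β = 131.0074°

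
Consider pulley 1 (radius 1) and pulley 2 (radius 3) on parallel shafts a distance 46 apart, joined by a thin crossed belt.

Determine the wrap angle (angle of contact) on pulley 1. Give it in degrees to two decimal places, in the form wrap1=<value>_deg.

crossed belt: β = asin((r1+r2)/C) = asin(4/46) = 4.9885°
wrap1 = wrap2 = π + 2β = 189.9771°

wrap1=189.98_deg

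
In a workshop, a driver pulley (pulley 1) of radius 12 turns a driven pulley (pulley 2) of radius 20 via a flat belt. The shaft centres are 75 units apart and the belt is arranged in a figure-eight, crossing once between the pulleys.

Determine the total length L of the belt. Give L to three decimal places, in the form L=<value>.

L=264.404

crossed belt: β = asin((r1+r2)/C) = asin(32/75) = 25.2562°
wrap1 = wrap2 = π + 2β = 230.5124°
tangent length = C·cosβ = 67.8307
L = (r1+r2)·wrap + 2·C·cosβ = 32·4.0232 + 2·67.8307 = 264.4038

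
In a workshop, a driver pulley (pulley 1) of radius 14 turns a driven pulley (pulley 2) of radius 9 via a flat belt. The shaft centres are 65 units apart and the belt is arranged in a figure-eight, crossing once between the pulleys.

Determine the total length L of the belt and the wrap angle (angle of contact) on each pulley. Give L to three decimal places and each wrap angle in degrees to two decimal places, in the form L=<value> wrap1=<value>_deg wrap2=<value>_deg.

L=210.483 wrap1=221.45_deg wrap2=221.45_deg

crossed belt: β = asin((r1+r2)/C) = asin(23/65) = 20.7227°
wrap1 = wrap2 = π + 2β = 221.4455°
tangent length = C·cosβ = 60.7947
L = (r1+r2)·wrap + 2·C·cosβ = 23·3.8650 + 2·60.7947 = 210.4834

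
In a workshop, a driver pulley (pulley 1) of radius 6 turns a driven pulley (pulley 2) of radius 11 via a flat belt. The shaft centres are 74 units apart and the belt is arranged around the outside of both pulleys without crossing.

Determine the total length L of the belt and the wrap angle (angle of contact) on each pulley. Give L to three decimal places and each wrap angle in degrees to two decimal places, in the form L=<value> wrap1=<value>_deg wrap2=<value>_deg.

L=201.745 wrap1=172.25_deg wrap2=187.75_deg

open belt: β = asin((r2−r1)/C) = asin(5/74) = 3.8743°
wrap1 = π − 2β = 172.2514°
wrap2 = π + 2β = 187.7486°
tangent length = C·cosβ = 73.8309
L = r1·wrap1 + r2·wrap2 + 2·C·cosβ = 6·3.0064 + 11·3.2768 + 2·73.8309 = 201.7450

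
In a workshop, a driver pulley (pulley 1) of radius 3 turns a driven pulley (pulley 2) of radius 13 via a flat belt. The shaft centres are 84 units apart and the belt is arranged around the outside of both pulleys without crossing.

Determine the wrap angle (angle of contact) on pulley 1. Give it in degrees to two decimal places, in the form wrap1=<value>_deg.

wrap1=166.33_deg

open belt: β = asin((r2−r1)/C) = asin(10/84) = 6.8371°
wrap1 = π − 2β = 166.3257°
wrap2 = π + 2β = 193.6743°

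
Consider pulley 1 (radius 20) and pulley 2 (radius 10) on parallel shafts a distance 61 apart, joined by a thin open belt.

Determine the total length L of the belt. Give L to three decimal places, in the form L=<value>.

open belt: β = asin((r2−r1)/C) = asin(-10/61) = -9.4353°
wrap1 = π − 2β = 198.8707°
wrap2 = π + 2β = 161.1293°
tangent length = C·cosβ = 60.1747
L = r1·wrap1 + r2·wrap2 + 2·C·cosβ = 20·3.4709 + 10·2.8122 + 2·60.1747 = 217.8908

L=217.891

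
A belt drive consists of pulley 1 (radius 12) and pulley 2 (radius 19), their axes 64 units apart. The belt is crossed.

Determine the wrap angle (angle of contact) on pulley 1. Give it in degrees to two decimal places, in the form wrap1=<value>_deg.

crossed belt: β = asin((r1+r2)/C) = asin(31/64) = 28.9715°
wrap1 = wrap2 = π + 2β = 237.9431°

wrap1=237.94_deg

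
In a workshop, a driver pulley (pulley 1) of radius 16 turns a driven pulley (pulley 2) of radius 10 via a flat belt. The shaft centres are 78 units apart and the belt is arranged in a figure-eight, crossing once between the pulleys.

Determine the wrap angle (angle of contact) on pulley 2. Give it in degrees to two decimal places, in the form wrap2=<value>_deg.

wrap2=218.94_deg

crossed belt: β = asin((r1+r2)/C) = asin(26/78) = 19.4712°
wrap1 = wrap2 = π + 2β = 218.9424°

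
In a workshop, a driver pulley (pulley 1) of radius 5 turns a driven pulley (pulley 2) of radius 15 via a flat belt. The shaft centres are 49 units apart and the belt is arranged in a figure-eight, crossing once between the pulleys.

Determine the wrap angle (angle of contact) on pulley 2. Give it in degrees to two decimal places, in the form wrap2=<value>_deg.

wrap2=228.18_deg

crossed belt: β = asin((r1+r2)/C) = asin(20/49) = 24.0895°
wrap1 = wrap2 = π + 2β = 228.1790°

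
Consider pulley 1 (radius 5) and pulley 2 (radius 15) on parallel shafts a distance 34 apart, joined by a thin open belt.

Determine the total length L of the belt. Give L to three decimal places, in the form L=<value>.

open belt: β = asin((r2−r1)/C) = asin(10/34) = 17.1046°
wrap1 = π − 2β = 145.7907°
wrap2 = π + 2β = 214.2093°
tangent length = C·cosβ = 32.4962
L = r1·wrap1 + r2·wrap2 + 2·C·cosβ = 5·2.5445 + 15·3.7387 + 2·32.4962 = 133.7948

L=133.795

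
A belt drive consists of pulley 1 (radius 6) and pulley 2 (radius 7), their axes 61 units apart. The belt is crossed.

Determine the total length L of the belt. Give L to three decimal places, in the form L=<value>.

crossed belt: β = asin((r1+r2)/C) = asin(13/61) = 12.3049°
wrap1 = wrap2 = π + 2β = 204.6099°
tangent length = C·cosβ = 59.5987
L = (r1+r2)·wrap + 2·C·cosβ = 13·3.5711 + 2·59.5987 = 165.6218

L=165.622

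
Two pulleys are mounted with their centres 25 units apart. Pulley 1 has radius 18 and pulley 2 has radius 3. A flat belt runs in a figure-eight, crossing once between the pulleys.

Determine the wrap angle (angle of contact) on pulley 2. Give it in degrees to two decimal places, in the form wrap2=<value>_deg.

wrap2=294.28_deg

crossed belt: β = asin((r1+r2)/C) = asin(21/25) = 57.1401°
wrap1 = wrap2 = π + 2β = 294.2802°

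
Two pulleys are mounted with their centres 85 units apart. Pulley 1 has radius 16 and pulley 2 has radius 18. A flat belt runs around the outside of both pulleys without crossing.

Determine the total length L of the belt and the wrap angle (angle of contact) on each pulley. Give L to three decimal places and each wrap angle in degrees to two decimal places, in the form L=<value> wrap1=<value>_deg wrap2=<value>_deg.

open belt: β = asin((r2−r1)/C) = asin(2/85) = 1.3483°
wrap1 = π − 2β = 177.3035°
wrap2 = π + 2β = 182.6965°
tangent length = C·cosβ = 84.9765
L = r1·wrap1 + r2·wrap2 + 2·C·cosβ = 16·3.0945 + 18·3.1887 + 2·84.9765 = 276.8612

L=276.861 wrap1=177.30_deg wrap2=182.70_deg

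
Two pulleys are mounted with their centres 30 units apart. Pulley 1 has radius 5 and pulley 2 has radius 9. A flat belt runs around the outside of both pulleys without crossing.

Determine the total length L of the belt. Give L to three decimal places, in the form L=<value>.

open belt: β = asin((r2−r1)/C) = asin(4/30) = 7.6623°
wrap1 = π − 2β = 164.6755°
wrap2 = π + 2β = 195.3245°
tangent length = C·cosβ = 29.7321
L = r1·wrap1 + r2·wrap2 + 2·C·cosβ = 5·2.8741 + 9·3.4091 + 2·29.7321 = 104.5164

L=104.516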